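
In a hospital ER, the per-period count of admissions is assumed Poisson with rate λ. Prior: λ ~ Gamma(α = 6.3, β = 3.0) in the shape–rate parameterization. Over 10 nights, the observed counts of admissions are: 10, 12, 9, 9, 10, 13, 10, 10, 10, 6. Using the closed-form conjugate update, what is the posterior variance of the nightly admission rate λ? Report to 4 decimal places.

0.6231

With a Gamma(shape α, rate β) prior, the Poisson likelihood is conjugate: the posterior is Gamma(α + ΣXᵢ, β + n).
Sum of counts S = 99 over n = 10 nights.
Posterior: Gamma(α+S, β+n) = Gamma(6.3+99, 3.0+10) = Gamma(105.3, 13.0).
Var = α/β² = 105.3/13.0² = 0.6231.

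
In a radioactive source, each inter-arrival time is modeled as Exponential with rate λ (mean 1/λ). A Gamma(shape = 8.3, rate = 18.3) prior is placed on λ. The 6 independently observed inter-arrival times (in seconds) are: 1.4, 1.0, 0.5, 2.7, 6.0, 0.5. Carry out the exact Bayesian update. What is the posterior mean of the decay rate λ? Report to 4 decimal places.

0.4704

With a Gamma(shape α, rate β) prior on the exponential rate λ, the posterior after n observations with total T = Σxᵢ is Gamma(α+n, β+T).
Sum of observations T = 12.1 seconds; n = 6.
Posterior: Gamma(8.3+6, 18.3+12.1) = Gamma(14.3, 30.4).
Posterior mean of λ = α/β = 14.3/30.4 = 0.4704.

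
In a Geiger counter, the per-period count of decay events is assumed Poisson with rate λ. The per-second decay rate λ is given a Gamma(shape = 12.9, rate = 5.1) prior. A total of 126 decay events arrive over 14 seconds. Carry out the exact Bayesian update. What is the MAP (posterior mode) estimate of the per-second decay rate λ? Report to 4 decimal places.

With a Gamma(shape α, rate β) prior, the Poisson likelihood is conjugate: the posterior is Gamma(α + ΣXᵢ, β + n).
Posterior: Gamma(α+S, β+n) = Gamma(12.9+126, 5.1+14) = Gamma(138.9, 19.1).
Mode of Gamma(α,β) for α≥1 is (α−1)/β = 137.9/19.1 = 7.2199.

7.2199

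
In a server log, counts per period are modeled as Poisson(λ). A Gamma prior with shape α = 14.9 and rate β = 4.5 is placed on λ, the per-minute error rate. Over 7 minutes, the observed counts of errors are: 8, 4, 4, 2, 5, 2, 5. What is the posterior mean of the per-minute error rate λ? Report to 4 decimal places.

3.9043

With a Gamma(shape α, rate β) prior, the Poisson likelihood is conjugate: the posterior is Gamma(α + ΣXᵢ, β + n).
Sum of counts S = 30 over n = 7 minutes.
Posterior: Gamma(α+S, β+n) = Gamma(14.9+30, 4.5+7) = Gamma(44.9, 11.5).
Posterior mean = α/β = 44.9/11.5 = 3.9043.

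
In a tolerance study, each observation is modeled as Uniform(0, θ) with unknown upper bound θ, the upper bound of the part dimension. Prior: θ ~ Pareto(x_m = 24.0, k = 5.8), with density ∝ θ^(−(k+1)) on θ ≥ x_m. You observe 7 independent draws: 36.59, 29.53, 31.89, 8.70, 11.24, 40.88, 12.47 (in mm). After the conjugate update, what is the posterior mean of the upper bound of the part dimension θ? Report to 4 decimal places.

A Pareto(scale x_m, shape k) prior on the upper bound θ of Uniform(0, θ) is conjugate: posterior is Pareto(max(x_m, max xᵢ), k + n).
Sample maximum = 40.88; prior scale x_m = 24.0 → posterior scale = max = 40.88.
Posterior shape = 5.8 + 7 = 12.8.
E[θ|data] = k·x_m/(k−1) = 12.8·40.88/11.8 = 44.3444.

44.3444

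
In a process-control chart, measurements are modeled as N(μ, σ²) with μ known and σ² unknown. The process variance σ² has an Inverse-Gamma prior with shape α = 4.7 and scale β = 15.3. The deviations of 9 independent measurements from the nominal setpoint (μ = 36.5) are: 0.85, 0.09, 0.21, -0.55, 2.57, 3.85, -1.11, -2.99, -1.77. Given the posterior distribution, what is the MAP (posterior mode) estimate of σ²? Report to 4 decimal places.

With known mean μ and an Inverse-Gamma(α, β) prior on σ², the Normal likelihood is conjugate: posterior is Inv-Gamma(α + n/2, β + Σ(xᵢ−μ)²/2).
Σ(xᵢ−μ)² = (0.85)² + (0.09)² + (0.21)² + (-0.55)² + (2.57)² + (3.85)² + (-1.11)² + (-2.99)² + (-1.77)² = 35.8097.
Posterior: Inv-Gamma(4.7 + 9/2, 15.3 + 35.8097/2) = Inv-Gamma(9.20, 33.20485).
Mode = β/(α+1) = 33.20485/10.20 = 3.2554.

3.2554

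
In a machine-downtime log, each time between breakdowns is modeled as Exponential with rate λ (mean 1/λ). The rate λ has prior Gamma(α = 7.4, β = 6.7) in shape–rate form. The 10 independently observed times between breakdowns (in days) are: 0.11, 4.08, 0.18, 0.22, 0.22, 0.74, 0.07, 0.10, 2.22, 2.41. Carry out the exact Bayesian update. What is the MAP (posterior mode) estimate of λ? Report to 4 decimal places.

With a Gamma(shape α, rate β) prior on the exponential rate λ, the posterior after n observations with total T = Σxᵢ is Gamma(α+n, β+T).
Sum of observations T = 10.35 days; n = 10.
Posterior: Gamma(7.4+10, 6.7+10.35) = Gamma(17.4, 17.05).
Mode = (α−1)/β = 0.9619.

0.9619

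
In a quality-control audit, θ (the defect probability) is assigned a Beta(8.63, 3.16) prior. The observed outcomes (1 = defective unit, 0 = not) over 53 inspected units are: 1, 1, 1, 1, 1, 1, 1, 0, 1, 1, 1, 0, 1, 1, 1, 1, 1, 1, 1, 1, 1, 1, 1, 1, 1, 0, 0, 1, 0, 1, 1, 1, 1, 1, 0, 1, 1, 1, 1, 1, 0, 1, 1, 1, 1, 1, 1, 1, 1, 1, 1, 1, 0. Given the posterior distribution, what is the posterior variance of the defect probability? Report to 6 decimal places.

The Beta prior is conjugate to a Binomial/Bernoulli likelihood; the update adds successes to α and failures to β.
Posterior: Beta(α+k, β+n−k) = Beta(8.63+45, 3.16+8) = Beta(53.63, 11.16).
Var = αβ/((α+β)²(α+β+1)) = 53.63·11.16/(64.79²·65.79) = 0.002167.

0.002167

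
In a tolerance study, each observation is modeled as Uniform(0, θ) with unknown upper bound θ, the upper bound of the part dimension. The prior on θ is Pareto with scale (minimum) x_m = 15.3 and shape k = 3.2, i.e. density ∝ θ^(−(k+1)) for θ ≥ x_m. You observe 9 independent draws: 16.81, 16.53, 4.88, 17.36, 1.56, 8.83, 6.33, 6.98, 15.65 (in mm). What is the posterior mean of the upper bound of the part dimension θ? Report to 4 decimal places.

A Pareto(scale x_m, shape k) prior on the upper bound θ of Uniform(0, θ) is conjugate: posterior is Pareto(max(x_m, max xᵢ), k + n).
Sample maximum = 17.36; prior scale x_m = 15.3 → posterior scale = max = 17.36.
Posterior shape = 3.2 + 9 = 12.2.
E[θ|data] = k·x_m/(k−1) = 12.2·17.36/11.2 = 18.9100.

18.9100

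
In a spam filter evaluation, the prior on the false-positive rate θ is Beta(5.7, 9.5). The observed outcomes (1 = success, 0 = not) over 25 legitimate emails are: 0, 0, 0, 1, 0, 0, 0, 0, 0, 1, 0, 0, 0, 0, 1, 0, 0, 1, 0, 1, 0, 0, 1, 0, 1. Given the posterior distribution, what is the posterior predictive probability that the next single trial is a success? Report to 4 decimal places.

The Beta prior is conjugate to a Binomial/Bernoulli likelihood; the update adds successes to α and failures to β.
Posterior: Beta(α+k, β+n−k) = Beta(5.7+7, 9.5+18) = Beta(12.7, 27.5).
For a single future Bernoulli trial, P(success | data) = α/(α+β) = 0.3159.

0.3159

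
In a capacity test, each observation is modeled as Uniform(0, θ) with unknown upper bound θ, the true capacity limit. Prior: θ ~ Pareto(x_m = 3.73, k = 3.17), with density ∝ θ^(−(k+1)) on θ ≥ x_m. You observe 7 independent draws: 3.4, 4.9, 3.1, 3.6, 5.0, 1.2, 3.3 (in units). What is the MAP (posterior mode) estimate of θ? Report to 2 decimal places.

5.00

A Pareto(scale x_m, shape k) prior on the upper bound θ of Uniform(0, θ) is conjugate: posterior is Pareto(max(x_m, max xᵢ), k + n).
Sample maximum = 5.0; prior scale x_m = 3.73 → posterior scale = max = 5.00.
Posterior shape = 3.17 + 7 = 10.17.
The Pareto density is decreasing on [x_m, ∞), so the mode is x_m = 5.00.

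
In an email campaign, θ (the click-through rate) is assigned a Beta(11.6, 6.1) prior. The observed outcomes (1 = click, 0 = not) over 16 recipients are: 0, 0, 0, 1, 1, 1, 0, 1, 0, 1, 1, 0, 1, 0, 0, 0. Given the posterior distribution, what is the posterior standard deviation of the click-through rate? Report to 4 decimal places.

0.0844

The Beta prior is conjugate to a Binomial/Bernoulli likelihood; the update adds successes to α and failures to β.
Posterior: Beta(α+k, β+n−k) = Beta(11.6+7, 6.1+9) = Beta(18.6, 15.1).
Var = αβ/((α+β)²(α+β+1)) = 18.6·15.1/(33.7²·34.7) = 0.00712690; SD = √0.00712690 = 0.0844.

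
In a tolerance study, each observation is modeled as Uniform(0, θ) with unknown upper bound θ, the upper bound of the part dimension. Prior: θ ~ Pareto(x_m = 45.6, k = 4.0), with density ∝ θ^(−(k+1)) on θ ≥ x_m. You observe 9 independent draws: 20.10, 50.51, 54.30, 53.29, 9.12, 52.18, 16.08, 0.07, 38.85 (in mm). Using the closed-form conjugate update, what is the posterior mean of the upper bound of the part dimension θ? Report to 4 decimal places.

58.8250

A Pareto(scale x_m, shape k) prior on the upper bound θ of Uniform(0, θ) is conjugate: posterior is Pareto(max(x_m, max xᵢ), k + n).
Sample maximum = 54.30; prior scale x_m = 45.6 → posterior scale = max = 54.30.
Posterior shape = 4.0 + 9 = 13.0.
E[θ|data] = k·x_m/(k−1) = 13.0·54.30/12.0 = 58.8250.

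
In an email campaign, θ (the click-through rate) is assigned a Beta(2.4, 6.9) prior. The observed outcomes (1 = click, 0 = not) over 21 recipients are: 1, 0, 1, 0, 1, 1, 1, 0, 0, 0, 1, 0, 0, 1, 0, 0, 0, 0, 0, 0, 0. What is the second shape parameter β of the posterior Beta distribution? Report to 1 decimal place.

20.9

The Beta prior is conjugate to a Binomial/Bernoulli likelihood; the update adds successes to α and failures to β.
Posterior: Beta(α+k, β+n−k) = Beta(2.4+7, 6.9+14) = Beta(9.4, 20.9).
Posterior β = 20.9.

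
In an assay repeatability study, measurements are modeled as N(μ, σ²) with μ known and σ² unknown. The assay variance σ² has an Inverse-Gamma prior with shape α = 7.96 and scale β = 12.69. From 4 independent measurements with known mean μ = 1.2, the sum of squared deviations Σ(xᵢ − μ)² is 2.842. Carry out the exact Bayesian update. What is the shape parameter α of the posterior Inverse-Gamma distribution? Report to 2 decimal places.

9.96

With known mean μ and an Inverse-Gamma(α, β) prior on σ², the Normal likelihood is conjugate: posterior is Inv-Gamma(α + n/2, β + Σ(xᵢ−μ)²/2).
Posterior: Inv-Gamma(7.96 + 4/2, 12.69 + 2.842/2) = Inv-Gamma(9.96, 14.1110).
Posterior α = 9.96.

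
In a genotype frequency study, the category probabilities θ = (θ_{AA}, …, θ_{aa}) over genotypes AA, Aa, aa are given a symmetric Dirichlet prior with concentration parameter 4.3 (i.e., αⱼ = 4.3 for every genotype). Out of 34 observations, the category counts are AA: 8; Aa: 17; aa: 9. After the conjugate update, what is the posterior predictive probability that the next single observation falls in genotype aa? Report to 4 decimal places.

The Dirichlet prior is conjugate to the Multinomial likelihood: each posterior αⱼ = prior αⱼ + observed count nⱼ.
Posterior concentration: (12.3, 21.3, 13.3), total = 46.9.
P(next = aa | data) = α_{aa}/Σα = 0.2836.

0.2836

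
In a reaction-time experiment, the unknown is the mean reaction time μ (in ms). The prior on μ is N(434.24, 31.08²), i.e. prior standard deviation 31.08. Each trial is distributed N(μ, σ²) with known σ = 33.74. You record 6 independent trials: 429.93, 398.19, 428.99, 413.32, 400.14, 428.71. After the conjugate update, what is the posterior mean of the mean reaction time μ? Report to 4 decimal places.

419.4514

For Normal data with known variance σ², a Normal(μ₀, σ₀²) prior on μ is conjugate. Posterior precision = 1/σ₀² + n/σ²; posterior mean is the precision-weighted average of μ₀ and x̄.
Σxᵢ = 429.93 + 398.19 + 428.99 + 413.32 + 400.14 + 428.71 = 2499.28, so n·x̄ = 2499.28.
σ₀² = 31.08² = 965.9664, σ² = 33.74² = 1138.3876; σ² + n·σ₀² = 1138.3876 + 6·965.9664 = 6934.186.
Posterior mean = (μ₀/σ₀² + n·x̄/σ²)/(1/σ₀² + n/σ²) = (σ²·μ₀ + σ₀²·n·x̄)/(σ² + n·σ₀²) = (1138.3876·434.24 + 965.9664·2499.28)/6934.186 = 2908553.935616/6934.186 = 419.4514.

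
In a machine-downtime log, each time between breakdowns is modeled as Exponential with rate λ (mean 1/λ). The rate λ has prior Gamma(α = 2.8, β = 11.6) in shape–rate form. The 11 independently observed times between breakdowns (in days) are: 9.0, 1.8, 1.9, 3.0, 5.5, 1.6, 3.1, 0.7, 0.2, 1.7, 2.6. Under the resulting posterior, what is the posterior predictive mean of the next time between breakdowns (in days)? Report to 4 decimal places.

With a Gamma(shape α, rate β) prior on the exponential rate λ, the posterior after n observations with total T = Σxᵢ is Gamma(α+n, β+T).
Sum of observations T = 31.1 days; n = 11.
Posterior: Gamma(2.8+11, 11.6+31.1) = Gamma(13.8, 42.7).
The predictive distribution for the next observation is Lomax; its mean is β/(α−1) = 42.7/12.8 = 3.3359.

3.3359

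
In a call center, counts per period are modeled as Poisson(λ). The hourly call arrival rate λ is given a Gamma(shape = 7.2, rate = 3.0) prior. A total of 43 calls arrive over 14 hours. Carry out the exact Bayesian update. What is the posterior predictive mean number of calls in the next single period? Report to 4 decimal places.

2.9529

With a Gamma(shape α, rate β) prior, the Poisson likelihood is conjugate: the posterior is Gamma(α + ΣXᵢ, β + n).
Posterior: Gamma(α+S, β+n) = Gamma(7.2+43, 3.0+14) = Gamma(50.2, 17.0).
The predictive distribution for one future period is NegBinom with mean α/β = 2.9529.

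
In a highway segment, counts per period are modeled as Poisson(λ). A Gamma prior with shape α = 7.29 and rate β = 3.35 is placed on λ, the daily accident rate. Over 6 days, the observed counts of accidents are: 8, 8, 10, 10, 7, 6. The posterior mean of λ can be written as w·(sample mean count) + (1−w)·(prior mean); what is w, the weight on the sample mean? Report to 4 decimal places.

0.6417

With a Gamma(shape α, rate β) prior, the Poisson likelihood is conjugate: the posterior is Gamma(α + ΣXᵢ, β + n).
Posterior mean = (α₀+S)/(β₀+n) = [n/(β₀+n)]·(S/n) + [β₀/(β₀+n)]·(α₀/β₀), so only n and β₀ enter the weight.
Weight on data w = n/(β₀+n) = 6/(3.35+6) = 6/9.35 = 0.6417.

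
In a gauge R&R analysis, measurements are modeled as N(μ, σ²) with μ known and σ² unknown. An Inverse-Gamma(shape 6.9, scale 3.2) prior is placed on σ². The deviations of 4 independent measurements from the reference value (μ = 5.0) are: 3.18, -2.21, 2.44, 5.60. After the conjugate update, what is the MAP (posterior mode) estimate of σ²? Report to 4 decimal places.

With known mean μ and an Inverse-Gamma(α, β) prior on σ², the Normal likelihood is conjugate: posterior is Inv-Gamma(α + n/2, β + Σ(xᵢ−μ)²/2).
Σ(xᵢ−μ)² = (3.18)² + (-2.21)² + (2.44)² + (5.60)² = 52.3101.
Posterior: Inv-Gamma(6.9 + 4/2, 3.2 + 52.3101/2) = Inv-Gamma(8.90, 29.35505).
Mode = β/(α+1) = 29.35505/9.90 = 2.9652.

2.9652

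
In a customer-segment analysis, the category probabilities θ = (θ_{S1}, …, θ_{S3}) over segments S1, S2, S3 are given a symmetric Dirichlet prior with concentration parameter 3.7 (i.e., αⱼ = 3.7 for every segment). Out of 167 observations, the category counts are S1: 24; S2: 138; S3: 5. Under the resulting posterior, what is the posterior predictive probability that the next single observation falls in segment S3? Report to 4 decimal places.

The Dirichlet prior is conjugate to the Multinomial likelihood: each posterior αⱼ = prior αⱼ + observed count nⱼ.
Posterior concentration: (27.7, 141.7, 8.7), total = 178.1.
P(next = S3 | data) = α_{S3}/Σα = 0.0488.

0.0488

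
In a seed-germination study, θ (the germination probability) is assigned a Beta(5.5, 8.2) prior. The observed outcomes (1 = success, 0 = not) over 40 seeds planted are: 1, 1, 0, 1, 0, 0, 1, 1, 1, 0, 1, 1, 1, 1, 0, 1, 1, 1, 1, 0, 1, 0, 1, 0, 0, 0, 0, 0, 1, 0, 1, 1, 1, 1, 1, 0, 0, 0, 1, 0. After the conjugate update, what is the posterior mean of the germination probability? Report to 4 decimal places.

0.5307

The Beta prior is conjugate to a Binomial/Bernoulli likelihood; the update adds successes to α and failures to β.
Posterior: Beta(α+k, β+n−k) = Beta(5.5+23, 8.2+17) = Beta(28.5, 25.2).
Posterior mean = α/(α+β) = 28.5/53.7 = 0.5307.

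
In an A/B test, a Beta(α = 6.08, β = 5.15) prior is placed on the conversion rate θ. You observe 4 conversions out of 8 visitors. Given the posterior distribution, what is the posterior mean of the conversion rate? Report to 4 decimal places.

0.5242

The Beta prior is conjugate to a Binomial/Bernoulli likelihood; the update adds successes to α and failures to β.
Posterior: Beta(α+k, β+n−k) = Beta(6.08+4, 5.15+4) = Beta(10.08, 9.15).
Posterior mean = α/(α+β) = 10.08/19.23 = 0.5242.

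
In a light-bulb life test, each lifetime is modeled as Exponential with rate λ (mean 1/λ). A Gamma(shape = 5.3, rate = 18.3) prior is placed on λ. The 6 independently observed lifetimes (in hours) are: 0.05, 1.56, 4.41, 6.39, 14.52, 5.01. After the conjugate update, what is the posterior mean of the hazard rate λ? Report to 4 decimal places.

With a Gamma(shape α, rate β) prior on the exponential rate λ, the posterior after n observations with total T = Σxᵢ is Gamma(α+n, β+T).
Sum of observations T = 31.94 hours; n = 6.
Posterior: Gamma(5.3+6, 18.3+31.94) = Gamma(11.3, 50.24).
Posterior mean of λ = α/β = 11.3/50.24 = 0.2249.

0.2249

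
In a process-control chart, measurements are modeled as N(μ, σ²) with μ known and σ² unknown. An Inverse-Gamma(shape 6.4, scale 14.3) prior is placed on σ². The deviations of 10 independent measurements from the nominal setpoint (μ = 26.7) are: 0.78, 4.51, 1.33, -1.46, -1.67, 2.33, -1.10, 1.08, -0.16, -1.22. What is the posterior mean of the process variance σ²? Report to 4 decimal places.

3.1518

With known mean μ and an Inverse-Gamma(α, β) prior on σ², the Normal likelihood is conjugate: posterior is Inv-Gamma(α + n/2, β + Σ(xᵢ−μ)²/2).
Σ(xᵢ−μ)² = (0.78)² + (4.51)² + (1.33)² + (-1.46)² + (-1.67)² + (2.33)² + (-1.10)² + (1.08)² + (-0.16)² + (-1.22)² = 36.9572.
Posterior: Inv-Gamma(6.4 + 10/2, 14.3 + 36.9572/2) = Inv-Gamma(11.40, 32.77860).
E[σ²|data] = β/(α−1) = 32.77860/10.40 = 3.1518.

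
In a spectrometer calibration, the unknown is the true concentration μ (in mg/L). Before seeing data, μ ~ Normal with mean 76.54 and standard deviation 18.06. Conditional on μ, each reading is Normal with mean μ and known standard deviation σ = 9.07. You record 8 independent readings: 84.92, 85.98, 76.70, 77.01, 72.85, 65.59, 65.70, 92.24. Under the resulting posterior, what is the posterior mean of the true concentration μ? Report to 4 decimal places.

77.5906

For Normal data with known variance σ², a Normal(μ₀, σ₀²) prior on μ is conjugate. Posterior precision = 1/σ₀² + n/σ²; posterior mean is the precision-weighted average of μ₀ and x̄.
Σxᵢ = 84.92 + 85.98 + 76.70 + 77.01 + 72.85 + 65.59 + 65.70 + 92.24 = 620.99, so n·x̄ = 620.99.
σ₀² = 18.06² = 326.1636, σ² = 9.07² = 82.2649; σ² + n·σ₀² = 82.2649 + 8·326.1636 = 2691.5737.
Posterior mean = (μ₀/σ₀² + n·x̄/σ²)/(1/σ₀² + n/σ²) = (σ²·μ₀ + σ₀²·n·x̄)/(σ² + n·σ₀²) = (82.2649·76.54 + 326.1636·620.99)/2691.5737 = 208840.88941/2691.5737 = 77.5906.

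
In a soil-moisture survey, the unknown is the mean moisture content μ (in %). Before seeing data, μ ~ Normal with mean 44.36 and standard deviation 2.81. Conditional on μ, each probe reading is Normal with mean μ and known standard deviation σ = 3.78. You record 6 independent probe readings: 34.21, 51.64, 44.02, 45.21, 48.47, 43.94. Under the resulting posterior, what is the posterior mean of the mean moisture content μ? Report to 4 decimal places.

For Normal data with known variance σ², a Normal(μ₀, σ₀²) prior on μ is conjugate. Posterior precision = 1/σ₀² + n/σ²; posterior mean is the precision-weighted average of μ₀ and x̄.
Σxᵢ = 34.21 + 51.64 + 44.02 + 45.21 + 48.47 + 43.94 = 267.49, so n·x̄ = 267.49.
σ₀² = 2.81² = 7.8961, σ² = 3.78² = 14.2884; σ² + n·σ₀² = 14.2884 + 6·7.8961 = 61.665.
Posterior mean = (μ₀/σ₀² + n·x̄/σ²)/(1/σ₀² + n/σ²) = (σ²·μ₀ + σ₀²·n·x̄)/(σ² + n·σ₀²) = (14.2884·44.36 + 7.8961·267.49)/61.665 = 2745.961213/61.665 = 44.5303.

44.5303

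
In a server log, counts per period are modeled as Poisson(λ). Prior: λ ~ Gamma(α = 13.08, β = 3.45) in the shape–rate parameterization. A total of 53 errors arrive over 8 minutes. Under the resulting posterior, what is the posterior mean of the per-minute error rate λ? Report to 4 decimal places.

With a Gamma(shape α, rate β) prior, the Poisson likelihood is conjugate: the posterior is Gamma(α + ΣXᵢ, β + n).
Posterior: Gamma(α+S, β+n) = Gamma(13.08+53, 3.45+8) = Gamma(66.08, 11.45).
Posterior mean = α/β = 66.08/11.45 = 5.7712.

5.7712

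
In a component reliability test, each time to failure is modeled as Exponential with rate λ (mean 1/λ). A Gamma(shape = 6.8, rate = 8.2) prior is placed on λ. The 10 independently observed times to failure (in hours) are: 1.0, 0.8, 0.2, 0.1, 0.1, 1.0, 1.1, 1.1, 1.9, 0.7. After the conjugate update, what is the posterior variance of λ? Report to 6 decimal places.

With a Gamma(shape α, rate β) prior on the exponential rate λ, the posterior after n observations with total T = Σxᵢ is Gamma(α+n, β+T).
Sum of observations T = 8.0 hours; n = 10.
Posterior: Gamma(6.8+10, 8.2+8.0) = Gamma(16.8, 16.2).
Var = α/β² = 0.064015.

0.064015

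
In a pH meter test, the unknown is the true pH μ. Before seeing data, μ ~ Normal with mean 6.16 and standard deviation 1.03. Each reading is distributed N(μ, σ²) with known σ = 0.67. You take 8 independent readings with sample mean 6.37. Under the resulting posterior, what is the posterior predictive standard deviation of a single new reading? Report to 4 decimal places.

For Normal data with known variance σ², a Normal(μ₀, σ₀²) prior on μ is conjugate. Posterior precision = 1/σ₀² + n/σ²; posterior mean is the precision-weighted average of μ₀ and x̄.
σ₀² = 1.03² = 1.0609, σ² = 0.67² = 0.4489; σ² + n·σ₀² = 0.4489 + 8·1.0609 = 8.9361.
Posterior precision = 1/σ₀² + n/σ² = 1/1.0609 + 8/0.4489 = (σ² + n·σ₀²)/(σ₀²σ²) = 8.9361/(1.0609·0.4489); posterior variance σₙ² = σ₀²σ²/(σ² + n·σ₀²) = 1.0609·0.4489/8.9361 = 0.053294.
Predictive variance for one new observation = σₙ² + σ² = 1.0609·0.4489/8.9361 + 0.4489 = σ²·(σ₀² + 8.9361)/8.9361 = 0.4489·9.997/8.9361 = 0.502194; SD = √(0.4489·9.997/8.9361) = 0.7087.

0.7087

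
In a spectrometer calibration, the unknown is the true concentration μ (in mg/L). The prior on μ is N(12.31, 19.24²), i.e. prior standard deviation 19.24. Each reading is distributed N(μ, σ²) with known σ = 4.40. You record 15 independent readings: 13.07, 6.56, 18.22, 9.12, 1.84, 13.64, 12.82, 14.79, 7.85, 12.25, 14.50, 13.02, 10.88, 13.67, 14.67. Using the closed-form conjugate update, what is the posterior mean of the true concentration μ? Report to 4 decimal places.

11.7951

For Normal data with known variance σ², a Normal(μ₀, σ₀²) prior on μ is conjugate. Posterior precision = 1/σ₀² + n/σ²; posterior mean is the precision-weighted average of μ₀ and x̄.
Σxᵢ = 13.07 + 6.56 + 18.22 + 9.12 + 1.84 + 13.64 + 12.82 + 14.79 + 7.85 + 12.25 + 14.50 + 13.02 + 10.88 + 13.67 + 14.67 = 176.9, so n·x̄ = 176.9.
σ₀² = 19.24² = 370.1776, σ² = 4.40² = 19.36; σ² + n·σ₀² = 19.36 + 15·370.1776 = 5572.024.
Posterior mean = (μ₀/σ₀² + n·x̄/σ²)/(1/σ₀² + n/σ²) = (σ²·μ₀ + σ₀²·n·x̄)/(σ² + n·σ₀²) = (19.36·12.31 + 370.1776·176.9)/5572.024 = 65722.73904/5572.024 = 11.7951.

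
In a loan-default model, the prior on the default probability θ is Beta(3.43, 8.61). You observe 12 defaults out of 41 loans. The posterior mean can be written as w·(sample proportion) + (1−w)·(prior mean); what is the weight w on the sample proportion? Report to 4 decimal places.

0.7730

The Beta prior is conjugate to a Binomial/Bernoulli likelihood; the update adds successes to α and failures to β.
Posterior mean = (α₀+k)/(α₀+β₀+n) = [n/(α₀+β₀+n)]·(k/n) + [(α₀+β₀)/(α₀+β₀+n)]·α₀/(α₀+β₀), so only n and the prior enter the weight.
The weight on the data is w = n/(α₀+β₀+n) = 41/(3.43+8.61+41) = 41/53.04 = 0.7730.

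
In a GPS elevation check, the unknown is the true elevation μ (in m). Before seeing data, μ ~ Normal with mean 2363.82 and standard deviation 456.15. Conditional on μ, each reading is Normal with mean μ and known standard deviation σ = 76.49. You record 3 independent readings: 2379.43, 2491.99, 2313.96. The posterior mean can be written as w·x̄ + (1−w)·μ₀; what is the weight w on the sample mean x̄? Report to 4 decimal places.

0.9907

For Normal data with known variance σ², a Normal(μ₀, σ₀²) prior on μ is conjugate. Posterior precision = 1/σ₀² + n/σ²; posterior mean is the precision-weighted average of μ₀ and x̄.
σ₀² = 456.15² = 208072.8225, σ² = 76.49² = 5850.7201. Prior precision 1/σ₀² = 1/208072.8225; data precision n/σ² = 3/5850.7201.
w = (n/σ²)/(1/σ₀² + n/σ²) = n·σ₀²/(σ² + n·σ₀²) = 3·208072.8225/(5850.7201 + 3·208072.8225) = 624218.4675/630069.1876 = 0.9907.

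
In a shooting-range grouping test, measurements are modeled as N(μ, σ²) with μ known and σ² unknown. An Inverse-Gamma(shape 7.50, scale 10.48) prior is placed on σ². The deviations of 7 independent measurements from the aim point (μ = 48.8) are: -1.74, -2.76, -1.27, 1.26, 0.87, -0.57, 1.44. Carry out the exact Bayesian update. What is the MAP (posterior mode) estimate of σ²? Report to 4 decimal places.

1.5817

With known mean μ and an Inverse-Gamma(α, β) prior on σ², the Normal likelihood is conjugate: posterior is Inv-Gamma(α + n/2, β + Σ(xᵢ−μ)²/2).
Σ(xᵢ−μ)² = (-1.74)² + (-2.76)² + (-1.27)² + (1.26)² + (0.87)² + (-0.57)² + (1.44)² = 17.0011.
Posterior: Inv-Gamma(7.50 + 7/2, 10.48 + 17.0011/2) = Inv-Gamma(11.00, 18.98055).
Mode = β/(α+1) = 18.98055/12.00 = 1.5817.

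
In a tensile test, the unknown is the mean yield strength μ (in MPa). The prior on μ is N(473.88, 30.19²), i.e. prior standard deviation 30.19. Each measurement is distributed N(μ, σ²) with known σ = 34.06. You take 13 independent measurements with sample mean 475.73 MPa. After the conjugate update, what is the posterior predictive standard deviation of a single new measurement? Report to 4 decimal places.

For Normal data with known variance σ², a Normal(μ₀, σ₀²) prior on μ is conjugate. Posterior precision = 1/σ₀² + n/σ²; posterior mean is the precision-weighted average of μ₀ and x̄.
σ₀² = 30.19² = 911.4361, σ² = 34.06² = 1160.0836; σ² + n·σ₀² = 1160.0836 + 13·911.4361 = 13008.7529.
Posterior precision = 1/σ₀² + n/σ² = 1/911.4361 + 13/1160.0836 = (σ² + n·σ₀²)/(σ₀²σ²) = 13008.7529/(911.4361·1160.0836); posterior variance σₙ² = σ₀²σ²/(σ² + n·σ₀²) = 911.4361·1160.0836/13008.7529 = 81.279280.
Predictive variance for one new observation = σₙ² + σ² = 911.4361·1160.0836/13008.7529 + 1160.0836 = σ²·(σ₀² + 13008.7529)/13008.7529 = 1160.0836·13920.189/13008.7529 = 1241.362880; SD = √(1160.0836·13920.189/13008.7529) = 35.2330.

35.2330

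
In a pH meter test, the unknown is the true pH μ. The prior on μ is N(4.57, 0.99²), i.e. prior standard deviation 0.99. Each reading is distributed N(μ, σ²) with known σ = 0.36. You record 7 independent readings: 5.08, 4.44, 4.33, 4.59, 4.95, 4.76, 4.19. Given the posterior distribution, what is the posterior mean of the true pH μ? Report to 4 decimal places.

For Normal data with known variance σ², a Normal(μ₀, σ₀²) prior on μ is conjugate. Posterior precision = 1/σ₀² + n/σ²; posterior mean is the precision-weighted average of μ₀ and x̄.
Σxᵢ = 5.08 + 4.44 + 4.33 + 4.59 + 4.95 + 4.76 + 4.19 = 32.34, so n·x̄ = 32.34.
σ₀² = 0.99² = 0.9801, σ² = 0.36² = 0.1296; σ² + n·σ₀² = 0.1296 + 7·0.9801 = 6.9903.
Posterior mean = (μ₀/σ₀² + n·x̄/σ²)/(1/σ₀² + n/σ²) = (σ²·μ₀ + σ₀²·n·x̄)/(σ² + n·σ₀²) = (0.1296·4.57 + 0.9801·32.34)/6.9903 = 32.288706/6.9903 = 4.6191.

4.6191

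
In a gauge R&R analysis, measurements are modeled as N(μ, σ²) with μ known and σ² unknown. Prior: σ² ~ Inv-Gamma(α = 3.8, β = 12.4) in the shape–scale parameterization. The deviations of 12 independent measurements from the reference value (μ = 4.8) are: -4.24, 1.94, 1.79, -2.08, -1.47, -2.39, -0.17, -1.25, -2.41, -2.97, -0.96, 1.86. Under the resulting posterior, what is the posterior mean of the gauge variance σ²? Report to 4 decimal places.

With known mean μ and an Inverse-Gamma(α, β) prior on σ², the Normal likelihood is conjugate: posterior is Inv-Gamma(α + n/2, β + Σ(xᵢ−μ)²/2).
Σ(xᵢ−μ)² = (-4.24)² + (1.94)² + (1.79)² + (-2.08)² + (-1.47)² + (-2.39)² + (-0.17)² + (-1.25)² + (-2.41)² + (-2.97)² + (-0.96)² + (1.86)² = 57.7463.
Posterior: Inv-Gamma(3.8 + 12/2, 12.4 + 57.7463/2) = Inv-Gamma(9.80, 41.27315).
E[σ²|data] = β/(α−1) = 41.27315/8.80 = 4.6901.

4.6901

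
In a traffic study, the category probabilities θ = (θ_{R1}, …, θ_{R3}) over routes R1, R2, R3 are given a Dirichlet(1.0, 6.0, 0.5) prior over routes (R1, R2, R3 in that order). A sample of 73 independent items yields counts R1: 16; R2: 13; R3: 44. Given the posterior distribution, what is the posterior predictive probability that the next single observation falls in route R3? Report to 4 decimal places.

0.5528

The Dirichlet prior is conjugate to the Multinomial likelihood: each posterior αⱼ = prior αⱼ + observed count nⱼ.
Posterior concentration: (17.0, 19.0, 44.5), total = 80.5.
P(next = R3 | data) = α_{R3}/Σα = 0.5528.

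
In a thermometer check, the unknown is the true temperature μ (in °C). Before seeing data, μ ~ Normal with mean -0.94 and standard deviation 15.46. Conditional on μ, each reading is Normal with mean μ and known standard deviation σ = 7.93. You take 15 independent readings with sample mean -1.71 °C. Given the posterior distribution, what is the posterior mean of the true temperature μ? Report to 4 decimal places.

-1.6967

For Normal data with known variance σ², a Normal(μ₀, σ₀²) prior on μ is conjugate. Posterior precision = 1/σ₀² + n/σ²; posterior mean is the precision-weighted average of μ₀ and x̄.
n·x̄ = 15·(-1.71) = -25.65.
σ₀² = 15.46² = 239.0116, σ² = 7.93² = 62.8849; σ² + n·σ₀² = 62.8849 + 15·239.0116 = 3648.0589.
Posterior mean = (μ₀/σ₀² + n·x̄/σ²)/(1/σ₀² + n/σ²) = (σ²·μ₀ + σ₀²·n·x̄)/(σ² + n·σ₀²) = (62.8849·(-0.94) + 239.0116·(-25.65))/3648.0589 = -6189.759346/3648.0589 = -1.6967.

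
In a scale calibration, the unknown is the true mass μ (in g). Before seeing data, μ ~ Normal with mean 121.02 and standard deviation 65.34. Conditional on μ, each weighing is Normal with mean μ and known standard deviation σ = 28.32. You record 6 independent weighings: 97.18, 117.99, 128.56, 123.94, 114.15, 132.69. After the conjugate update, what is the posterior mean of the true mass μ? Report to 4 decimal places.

119.1437

For Normal data with known variance σ², a Normal(μ₀, σ₀²) prior on μ is conjugate. Posterior precision = 1/σ₀² + n/σ²; posterior mean is the precision-weighted average of μ₀ and x̄.
Σxᵢ = 97.18 + 117.99 + 128.56 + 123.94 + 114.15 + 132.69 = 714.51, so n·x̄ = 714.51.
σ₀² = 65.34² = 4269.3156, σ² = 28.32² = 802.0224; σ² + n·σ₀² = 802.0224 + 6·4269.3156 = 26417.916.
Posterior mean = (μ₀/σ₀² + n·x̄/σ²)/(1/σ₀² + n/σ²) = (σ²·μ₀ + σ₀²·n·x̄)/(σ² + n·σ₀²) = (802.0224·121.02 + 4269.3156·714.51)/26417.916 = 3147529.440204/26417.916 = 119.1437.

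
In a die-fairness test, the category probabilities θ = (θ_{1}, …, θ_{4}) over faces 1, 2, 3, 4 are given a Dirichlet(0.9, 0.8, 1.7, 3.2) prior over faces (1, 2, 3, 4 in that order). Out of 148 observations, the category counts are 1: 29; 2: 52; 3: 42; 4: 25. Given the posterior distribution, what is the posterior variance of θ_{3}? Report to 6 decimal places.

0.001303

The Dirichlet prior is conjugate to the Multinomial likelihood: each posterior αⱼ = prior αⱼ + observed count nⱼ.
Posterior concentration: (29.9, 52.8, 43.7, 28.2), total = 154.6.
Var[θ_j] = α_j(Σα−α_j)/((Σα)²(Σα+1)) = 43.7·110.9/(154.6²·155.6) = 0.001303.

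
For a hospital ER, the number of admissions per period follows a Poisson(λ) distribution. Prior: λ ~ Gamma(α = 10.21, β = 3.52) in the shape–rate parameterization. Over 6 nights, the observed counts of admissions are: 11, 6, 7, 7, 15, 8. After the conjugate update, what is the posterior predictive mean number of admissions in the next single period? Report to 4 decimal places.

With a Gamma(shape α, rate β) prior, the Poisson likelihood is conjugate: the posterior is Gamma(α + ΣXᵢ, β + n).
Sum of counts S = 54 over n = 6 nights.
Posterior: Gamma(α+S, β+n) = Gamma(10.21+54, 3.52+6) = Gamma(64.21, 9.52).
The predictive distribution for one future period is NegBinom with mean α/β = 6.7447.

6.7447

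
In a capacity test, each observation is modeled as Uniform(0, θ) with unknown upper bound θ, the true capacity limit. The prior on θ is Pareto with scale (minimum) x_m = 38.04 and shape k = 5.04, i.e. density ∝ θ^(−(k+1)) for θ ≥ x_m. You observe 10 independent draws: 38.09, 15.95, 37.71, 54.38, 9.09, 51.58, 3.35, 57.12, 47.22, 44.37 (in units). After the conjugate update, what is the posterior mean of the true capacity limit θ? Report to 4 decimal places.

A Pareto(scale x_m, shape k) prior on the upper bound θ of Uniform(0, θ) is conjugate: posterior is Pareto(max(x_m, max xᵢ), k + n).
Sample maximum = 57.12; prior scale x_m = 38.04 → posterior scale = max = 57.12.
Posterior shape = 5.04 + 10 = 15.04.
E[θ|data] = k·x_m/(k−1) = 15.04·57.12/14.04 = 61.1884.

61.1884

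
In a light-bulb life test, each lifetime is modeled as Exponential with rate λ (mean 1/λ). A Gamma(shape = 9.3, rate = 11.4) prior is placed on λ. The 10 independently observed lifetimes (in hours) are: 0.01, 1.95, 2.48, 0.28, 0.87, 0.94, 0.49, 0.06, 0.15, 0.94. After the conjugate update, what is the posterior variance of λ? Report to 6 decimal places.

0.050394

With a Gamma(shape α, rate β) prior on the exponential rate λ, the posterior after n observations with total T = Σxᵢ is Gamma(α+n, β+T).
Sum of observations T = 8.17 hours; n = 10.
Posterior: Gamma(9.3+10, 11.4+8.17) = Gamma(19.3, 19.57).
Var = α/β² = 0.050394.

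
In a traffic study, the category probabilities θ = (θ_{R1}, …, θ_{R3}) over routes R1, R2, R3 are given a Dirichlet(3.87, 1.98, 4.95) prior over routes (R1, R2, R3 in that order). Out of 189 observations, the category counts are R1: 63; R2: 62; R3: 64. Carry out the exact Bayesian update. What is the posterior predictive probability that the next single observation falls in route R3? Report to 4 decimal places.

0.3451

The Dirichlet prior is conjugate to the Multinomial likelihood: each posterior αⱼ = prior αⱼ + observed count nⱼ.
Posterior concentration: (66.87, 63.98, 68.95), total = 199.80.
P(next = R3 | data) = α_{R3}/Σα = 0.3451.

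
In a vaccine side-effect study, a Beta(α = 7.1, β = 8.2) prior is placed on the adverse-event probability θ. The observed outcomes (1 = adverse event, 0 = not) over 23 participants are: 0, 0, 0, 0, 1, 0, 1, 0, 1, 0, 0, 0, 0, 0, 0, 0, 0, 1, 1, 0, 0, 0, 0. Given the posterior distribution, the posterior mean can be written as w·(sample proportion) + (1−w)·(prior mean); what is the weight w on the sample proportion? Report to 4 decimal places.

0.6005

The Beta prior is conjugate to a Binomial/Bernoulli likelihood; the update adds successes to α and failures to β.
Posterior mean = (α₀+k)/(α₀+β₀+n) = [n/(α₀+β₀+n)]·(k/n) + [(α₀+β₀)/(α₀+β₀+n)]·α₀/(α₀+β₀), so only n and the prior enter the weight.
The weight on the data is w = n/(α₀+β₀+n) = 23/(7.1+8.2+23) = 23/38.3 = 0.6005.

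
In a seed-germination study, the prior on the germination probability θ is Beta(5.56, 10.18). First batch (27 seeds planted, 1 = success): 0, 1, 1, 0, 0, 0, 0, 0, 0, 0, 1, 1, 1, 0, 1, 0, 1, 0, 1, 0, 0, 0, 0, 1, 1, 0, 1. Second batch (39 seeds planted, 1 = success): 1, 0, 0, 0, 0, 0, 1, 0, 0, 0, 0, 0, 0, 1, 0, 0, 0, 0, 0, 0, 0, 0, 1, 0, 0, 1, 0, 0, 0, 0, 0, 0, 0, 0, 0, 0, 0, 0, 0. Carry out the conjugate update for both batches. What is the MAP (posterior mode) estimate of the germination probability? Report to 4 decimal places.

The Beta prior is conjugate to a Binomial/Bernoulli likelihood; the update adds successes to α and failures to β.
After batch 1: Beta(5.56+11, 10.18+16) = Beta(16.56, 26.18).
After batch 2: Beta(16.56+5, 26.18+34) = Beta(21.56, 60.18).
Mode of Beta(a,b) for a,b>1 is (a−1)/(a+b−2) = 20.56/79.74 = 0.2578.

0.2578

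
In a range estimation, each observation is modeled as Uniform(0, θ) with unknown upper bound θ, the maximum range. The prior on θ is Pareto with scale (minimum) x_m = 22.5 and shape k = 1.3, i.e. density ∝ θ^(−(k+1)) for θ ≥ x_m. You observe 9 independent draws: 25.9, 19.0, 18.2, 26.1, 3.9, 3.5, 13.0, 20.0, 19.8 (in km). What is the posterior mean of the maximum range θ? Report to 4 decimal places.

28.9065

A Pareto(scale x_m, shape k) prior on the upper bound θ of Uniform(0, θ) is conjugate: posterior is Pareto(max(x_m, max xᵢ), k + n).
Sample maximum = 26.1; prior scale x_m = 22.5 → posterior scale = max = 26.1.
Posterior shape = 1.3 + 9 = 10.3.
E[θ|data] = k·x_m/(k−1) = 10.3·26.1/9.3 = 28.9065.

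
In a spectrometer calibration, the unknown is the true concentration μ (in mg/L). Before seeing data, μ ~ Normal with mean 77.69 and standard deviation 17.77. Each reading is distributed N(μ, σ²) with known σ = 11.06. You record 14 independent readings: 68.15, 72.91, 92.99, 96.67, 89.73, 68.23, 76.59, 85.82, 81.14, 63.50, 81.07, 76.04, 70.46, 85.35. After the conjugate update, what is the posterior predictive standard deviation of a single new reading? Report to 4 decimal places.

For Normal data with known variance σ², a Normal(μ₀, σ₀²) prior on μ is conjugate. Posterior precision = 1/σ₀² + n/σ²; posterior mean is the precision-weighted average of μ₀ and x̄.
σ₀² = 17.77² = 315.7729, σ² = 11.06² = 122.3236; σ² + n·σ₀² = 122.3236 + 14·315.7729 = 4543.1442.
Posterior precision = 1/σ₀² + n/σ² = 1/315.7729 + 14/122.3236 = (σ² + n·σ₀²)/(σ₀²σ²) = 4543.1442/(315.7729·122.3236); posterior variance σₙ² = σ₀²σ²/(σ² + n·σ₀²) = 315.7729·122.3236/4543.1442 = 8.502147.
Predictive variance for one new observation = σₙ² + σ² = 315.7729·122.3236/4543.1442 + 122.3236 = σ²·(σ₀² + 4543.1442)/4543.1442 = 122.3236·4858.9171/4543.1442 = 130.825747; SD = √(122.3236·4858.9171/4543.1442) = 11.4379.

11.4379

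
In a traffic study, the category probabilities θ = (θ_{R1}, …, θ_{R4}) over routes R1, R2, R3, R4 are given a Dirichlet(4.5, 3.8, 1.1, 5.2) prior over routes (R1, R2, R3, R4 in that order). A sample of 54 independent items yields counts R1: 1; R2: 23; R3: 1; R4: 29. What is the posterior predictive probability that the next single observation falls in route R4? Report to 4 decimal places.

The Dirichlet prior is conjugate to the Multinomial likelihood: each posterior αⱼ = prior αⱼ + observed count nⱼ.
Posterior concentration: (5.5, 26.8, 2.1, 34.2), total = 68.6.
P(next = R4 | data) = α_{R4}/Σα = 0.4985.

0.4985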